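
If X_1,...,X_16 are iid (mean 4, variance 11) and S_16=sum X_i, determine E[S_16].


E[S_n] = n*E[X_1] = 16*4 = 64

64


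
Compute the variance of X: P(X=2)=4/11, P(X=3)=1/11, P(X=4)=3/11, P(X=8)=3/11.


E[X] = 47/11, E[X^2] = 265/11
Var(X) = E[X^2] - (E[X])^2 = 265/11 - (47/11)^2 = 706/121

706/121


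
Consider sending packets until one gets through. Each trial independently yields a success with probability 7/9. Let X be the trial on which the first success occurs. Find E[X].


For geometric (trials until first success), E[X] = 1/p = 1/(7/9) = 9/7

9/7


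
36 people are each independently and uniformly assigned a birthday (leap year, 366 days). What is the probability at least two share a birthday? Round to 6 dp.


P(all different) = prod((366-i)/366 for i=0..35) = 0.168667
P(at least one match) = 1 - 0.168667 = 0.831333

0.831333


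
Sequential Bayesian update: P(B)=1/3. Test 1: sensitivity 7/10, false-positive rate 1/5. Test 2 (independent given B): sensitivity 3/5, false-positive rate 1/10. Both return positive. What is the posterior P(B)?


After test 1: P(+) = 7/10*1/3 + 1/5*2/3 = 11/30
P(B|+) = (7/30)/(11/30) = 7/11
After test 2 (use post1 as new prior): P(+) = 3/5*7/11 + 1/10*4/11 = 23/55
P(B|+,+) = (21/55)/(23/55) = 21/23

21/23


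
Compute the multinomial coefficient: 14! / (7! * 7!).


14! = 87178291200
Denominator: 7!=5040 * 7!=5040
Coefficient = 87178291200 / 25401600 = 3432

3432


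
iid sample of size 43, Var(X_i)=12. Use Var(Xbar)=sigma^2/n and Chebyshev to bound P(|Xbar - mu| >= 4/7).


Var(Xbar) = Var(X)/n = 12/43
Chebyshev: P(|Xbar-mu| >= 4/7) <= Var(Xbar)/(4/7)^2 = (12/43)/(16/49) = 147/172

147/172


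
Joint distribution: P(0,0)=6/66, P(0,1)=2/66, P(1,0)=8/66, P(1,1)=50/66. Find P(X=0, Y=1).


Read from table: P(X=0, Y=1) = 2/66 = 1/33

1/33


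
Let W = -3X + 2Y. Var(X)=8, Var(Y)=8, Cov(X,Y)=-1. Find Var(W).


Var(-3X + 2Y) = (-3)^2*Var(X) + 2^2*Var(Y) + 2*(-3)*2*Cov(X,Y)
= 9*8 + 4*8 - 12*(-1)
= 72 + 32 + 12 = 116

116


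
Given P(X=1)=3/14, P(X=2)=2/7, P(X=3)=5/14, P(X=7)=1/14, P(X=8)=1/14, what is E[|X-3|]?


E[|X-3|] = sum(g(x)*P(x))
= 2*3/14 + 1*2/7 + 0*5/14 + 4*1/14 + 5*1/14
= 19/14

19/14


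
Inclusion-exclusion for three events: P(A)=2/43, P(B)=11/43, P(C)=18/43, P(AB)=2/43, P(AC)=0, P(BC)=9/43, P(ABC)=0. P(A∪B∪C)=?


P(A∪B∪C) = P(A)+P(B)+P(C) - P(AB)-P(AC)-P(BC) + P(ABC)
= 2/43+11/43+18/43 - 2/43-0-9/43 + 0
= 20/43

20/43


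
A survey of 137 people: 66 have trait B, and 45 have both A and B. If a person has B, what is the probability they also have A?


P(A|B) = P(A∩B)/P(B) = (45/137)/(66/137) = 45/66 = 15/22

15/22


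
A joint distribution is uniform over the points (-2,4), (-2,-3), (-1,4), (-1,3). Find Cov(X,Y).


E[X]=-3/2, E[Y]=2, E[XY]=-9/4
Cov(X,Y) = E[XY] - E[X]E[Y] = -9/4 + 3/2*2 = 3/4

3/4


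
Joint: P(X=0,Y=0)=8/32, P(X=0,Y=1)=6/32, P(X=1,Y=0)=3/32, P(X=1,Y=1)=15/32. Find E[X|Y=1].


P(Y=1) = 21/32
E[X|Y=1] = (0*6 + 1*15)/21 = 15/21 = 5/7

5/7


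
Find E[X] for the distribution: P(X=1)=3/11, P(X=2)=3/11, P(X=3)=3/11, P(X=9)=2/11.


E[X] = sum(x * P(x))
= 1*3/11 + 2*3/11 + 3*3/11 + 9*2/11
= 36/11

36/11


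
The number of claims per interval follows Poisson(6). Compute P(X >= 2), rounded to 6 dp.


P(X>=2) = 1 - P(X<=1) = 1 - (e^(-6)*6^0/0! + e^(-6)*6^1/1!)
≈ 1 - (0.0024787522 + 0.0148725131)
= 1 - 0.0173512653 = 0.9826487347
≈ 0.982649

0.982649


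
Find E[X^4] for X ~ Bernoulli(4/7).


For Bernoulli: X in {0,1}
E[X^4] = 0^4*(1-4/7) + 1^4*4/7 = 4/7

4/7


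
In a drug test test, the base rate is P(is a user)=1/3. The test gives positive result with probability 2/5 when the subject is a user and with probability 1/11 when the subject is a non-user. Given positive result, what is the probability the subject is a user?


P(A) = P(A|B)P(B) + P(A|B')P(B') = 2/5*1/3 + 1/11*2/3 = 32/165
P(B|A) = P(A|B)P(B)/P(A) = (2/15)/(32/165) = 11/16

11/16


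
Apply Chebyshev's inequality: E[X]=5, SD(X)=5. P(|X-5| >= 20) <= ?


k = 20/5 = 4
Chebyshev: P(|X-mu| >= k*sigma) <= 1/k^2 = 1/4^2 = 1/16

1/16


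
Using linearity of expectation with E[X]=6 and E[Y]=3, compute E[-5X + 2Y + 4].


E[-5X + 2Y + 4] = -5*E[X] + 2*E[Y] + 4
= (-5)*(6) + (2)*(3) + (4)
= -30 + 6 + 4 = -20

-20


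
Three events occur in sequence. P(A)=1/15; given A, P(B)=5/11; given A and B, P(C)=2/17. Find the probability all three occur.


P(A∩B∩C) = P(A) * P(B|A) * P(C|A∩B)
= 1/15 * 5/11 * 2/17
= 1/33 * 2/17 = 2/561

2/561


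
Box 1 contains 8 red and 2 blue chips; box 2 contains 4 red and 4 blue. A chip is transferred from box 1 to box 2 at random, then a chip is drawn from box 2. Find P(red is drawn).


P(transfer red) = 8/10 = 4/5; P(transfer blue) = 1/5
If red transferred: Urn II has 5 red of 9, so P(red|red moved) = 5/9
If blue transferred: Urn II has 4 red of 9, so P(red|blue moved) = 4/9
By total probability: P(red) = 4/5*5/9 + 1/5*4/9 = 8/15

8/15


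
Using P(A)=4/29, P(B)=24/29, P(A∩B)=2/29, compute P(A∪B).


P(A∪B) = P(A) + P(B) - P(A∩B)
= 4/29 + 24/29 - 2/29 = 26/29

26/29


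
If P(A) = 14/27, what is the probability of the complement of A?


P(A') = 1 - P(A) = 1 - 14/27 = 13/27

13/27


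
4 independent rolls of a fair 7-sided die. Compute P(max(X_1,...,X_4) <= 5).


P(max <= 5) = P(all X_i <= 5) = (P(X_1 <= 5))^4
= (5/7)^4 = 625/2401

625/2401


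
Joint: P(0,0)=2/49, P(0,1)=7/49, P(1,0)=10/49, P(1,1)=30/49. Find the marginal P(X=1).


P(X=1) = P(1,0)+P(1,1) = 10/49 + 30/49 = 40/49

40/49


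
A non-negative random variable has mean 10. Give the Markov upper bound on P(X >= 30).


Markov: P(X >= a) <= E[X]/a
P(X >= 30) <= 10/30 = 1/3

1/3


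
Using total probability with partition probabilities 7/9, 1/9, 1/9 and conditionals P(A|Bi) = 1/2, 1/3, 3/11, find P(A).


P(A) = P(A|B1)P(B1) + P(A|B2)P(B2) + P(A|B3)P(B3)
= 1/2*7/9 + 1/3*1/9 + 3/11*1/9
= 7/18 + 1/27 + 1/33 = 271/594

271/594


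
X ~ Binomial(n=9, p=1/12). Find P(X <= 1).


P(X<=1) = P(X=0) + P(X=1)
= 2357947691/5159780352 + 214358881/573308928
= 1071794405/1289945088

1071794405/1289945088


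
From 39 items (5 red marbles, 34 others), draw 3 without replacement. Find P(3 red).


P(X=3) = C(5,3)*C(34,0) / C(39,3)
= 10*1 / 9139
= 10/9139

10/9139


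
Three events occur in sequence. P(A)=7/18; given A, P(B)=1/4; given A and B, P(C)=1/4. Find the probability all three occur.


P(A∩B∩C) = P(A) * P(B|A) * P(C|A∩B)
= 7/18 * 1/4 * 1/4
= 7/72 * 1/4 = 7/288

7/288


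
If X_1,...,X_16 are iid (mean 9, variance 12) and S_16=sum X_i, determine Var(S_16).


By independence, Var(S_n) = n*Var(X_1) = 16*12 = 192

192


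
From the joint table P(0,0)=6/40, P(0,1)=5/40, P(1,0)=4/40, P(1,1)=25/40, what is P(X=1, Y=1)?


Read from table: P(X=1, Y=1) = 25/40 = 5/8

5/8


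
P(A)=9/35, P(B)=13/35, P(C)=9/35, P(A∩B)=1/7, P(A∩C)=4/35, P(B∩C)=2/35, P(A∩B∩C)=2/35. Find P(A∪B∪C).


P(A∪B∪C) = P(A)+P(B)+P(C) - P(AB)-P(AC)-P(BC) + P(ABC)
= 9/35+13/35+9/35 - 1/7-4/35-2/35 + 2/35
= 22/35

22/35


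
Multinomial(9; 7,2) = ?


9! = 362880
Denominator: 7!=5040 * 2!=2
Coefficient = 362880 / 10080 = 36

36


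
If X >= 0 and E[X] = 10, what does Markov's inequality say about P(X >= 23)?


Markov: P(X >= a) <= E[X]/a
P(X >= 23) <= 10/23

10/23


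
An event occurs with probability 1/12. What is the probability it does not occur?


P(A') = 1 - P(A) = 1 - 1/12 = 11/12

11/12


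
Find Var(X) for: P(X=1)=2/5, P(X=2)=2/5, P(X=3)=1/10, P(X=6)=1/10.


E[X] = 21/10, E[X^2] = 13/2
Var(X) = E[X^2] - (E[X])^2 = 13/2 - (21/10)^2 = 209/100

209/100


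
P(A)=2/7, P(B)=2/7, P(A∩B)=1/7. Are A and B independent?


P(A)*P(B) = 2/7*2/7 = 4/49
P(A∩B) = 1/7 != 4/49, so not independent

No, A and B are not independent


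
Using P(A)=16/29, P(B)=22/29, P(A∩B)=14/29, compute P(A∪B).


P(A∪B) = P(A) + P(B) - P(A∩B)
= 16/29 + 22/29 - 14/29 = 24/29

24/29


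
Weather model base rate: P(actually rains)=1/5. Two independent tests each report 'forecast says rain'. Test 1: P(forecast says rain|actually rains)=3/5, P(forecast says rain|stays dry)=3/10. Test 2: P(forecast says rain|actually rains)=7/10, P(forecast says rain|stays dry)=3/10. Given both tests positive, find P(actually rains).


After test 1: P(+) = 3/5*1/5 + 3/10*4/5 = 9/25
P(B|+) = (3/25)/(9/25) = 1/3
After test 2 (use post1 as new prior): P(+) = 7/10*1/3 + 3/10*2/3 = 13/30
P(B|+,+) = (7/30)/(13/30) = 7/13

7/13


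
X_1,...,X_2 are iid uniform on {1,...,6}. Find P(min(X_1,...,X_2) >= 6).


P(min >= 6) = P(all X_i >= 6) = (P(X_1 >= 6))^2
= (1/6)^2 = 1/36

1/36


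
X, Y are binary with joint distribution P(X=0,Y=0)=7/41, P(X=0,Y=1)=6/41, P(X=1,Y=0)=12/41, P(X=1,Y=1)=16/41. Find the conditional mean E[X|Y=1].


P(Y=1) = 22/41
E[X|Y=1] = (0*6 + 1*16)/22 = 16/22 = 8/11

8/11


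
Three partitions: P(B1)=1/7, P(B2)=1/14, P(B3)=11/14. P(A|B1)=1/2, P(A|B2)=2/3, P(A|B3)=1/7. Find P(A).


P(A) = P(A|B1)P(B1) + P(A|B2)P(B2) + P(A|B3)P(B3)
= 1/2*1/7 + 2/3*1/14 + 1/7*11/14
= 1/14 + 1/21 + 11/98 = 34/147

34/147


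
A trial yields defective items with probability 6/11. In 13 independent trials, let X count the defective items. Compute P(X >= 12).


P(X>=12) = P(X=12) + P(X=13)
= 141490851840/34522712143931 + 13060694016/34522712143931
= 154551545856/34522712143931

154551545856/34522712143931


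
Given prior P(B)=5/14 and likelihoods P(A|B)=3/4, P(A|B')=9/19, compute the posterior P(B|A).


P(A) = P(A|B)P(B) + P(A|B')P(B') = 3/4*5/14 + 9/19*9/14 = 87/152
P(B|A) = P(A|B)P(B)/P(A) = (15/56)/(87/152) = 95/203

95/203


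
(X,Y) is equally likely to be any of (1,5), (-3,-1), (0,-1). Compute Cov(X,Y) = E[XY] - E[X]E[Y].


E[X]=-2/3, E[Y]=1, E[XY]=8/3
Cov(X,Y) = E[XY] - E[X]E[Y] = 8/3 + 2/3*1 = 10/3

10/3


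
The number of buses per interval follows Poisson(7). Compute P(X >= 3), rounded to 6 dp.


P(X>=3) = 1 - P(X<=2) = 1 - (e^(-7)*7^0/0! + e^(-7)*7^1/1! + e^(-7)*7^2/2!)
≈ 1 - (0.0009118820 + 0.0063831738 + 0.0223411082)
= 1 - 0.0296361640 = 0.9703638360
≈ 0.970364

0.970364


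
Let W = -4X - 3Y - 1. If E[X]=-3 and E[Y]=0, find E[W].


E[-4X - 3Y - 1] = -4*E[X] - 3*E[Y] - 1
= (-4)*(-3) + (-3)*(0) + (-1)
= 12 + 0 - 1 = 11

11


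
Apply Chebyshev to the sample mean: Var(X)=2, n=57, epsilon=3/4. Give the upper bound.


Var(Xbar) = Var(X)/n = 2/57
Chebyshev: P(|Xbar-mu| >= 3/4) <= Var(Xbar)/(3/4)^2 = (2/57)/(9/16) = 32/513

32/513


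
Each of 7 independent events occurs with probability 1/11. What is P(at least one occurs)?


P(at least one) = 1 - P(none)
P(none) = (1 - 1/11)^7 = (10/11)^7 = 10000000/19487171
P(at least one) = 1 - 10000000/19487171 = 9487171/19487171

9487171/19487171


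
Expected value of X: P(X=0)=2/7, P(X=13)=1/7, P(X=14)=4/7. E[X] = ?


E[X] = sum(x * P(x))
= 0*2/7 + 13*1/7 + 14*4/7
= 69/7

69/7


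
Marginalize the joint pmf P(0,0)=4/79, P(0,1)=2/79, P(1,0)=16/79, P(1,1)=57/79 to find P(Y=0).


P(Y=0) = P(0,0)+P(1,0) = 4/79 + 16/79 = 20/79

20/79


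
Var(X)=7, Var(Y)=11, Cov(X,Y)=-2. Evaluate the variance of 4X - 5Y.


Var(4X - 5Y) = 4^2*Var(X) + (-5)^2*Var(Y) + 2*4*(-5)*Cov(X,Y)
= 16*7 + 25*11 - 40*(-2)
= 112 + 275 + 80 = 467

467


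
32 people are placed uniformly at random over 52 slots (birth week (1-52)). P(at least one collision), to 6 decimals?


P(all different) = prod((52-i)/52 for i=0..31) = 0.000004
P(at least one match) = 1 - 0.000004 = 0.999996

0.999996


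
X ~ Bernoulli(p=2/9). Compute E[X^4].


For Bernoulli: X in {0,1}
E[X^4] = 0^4*(1-2/9) + 1^4*2/9 = 2/9

2/9


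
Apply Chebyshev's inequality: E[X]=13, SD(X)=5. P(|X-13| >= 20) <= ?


k = 20/5 = 4
Chebyshev: P(|X-mu| >= k*sigma) <= 1/k^2 = 1/4^2 = 1/16

1/16


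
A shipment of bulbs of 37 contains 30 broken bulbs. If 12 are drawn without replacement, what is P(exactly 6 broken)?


P(X=6) = C(30,6)*C(7,6) / C(37,12)
= 593775*7 / 1852482996
= 4156425/1852482996 = 175/77996

175/77996


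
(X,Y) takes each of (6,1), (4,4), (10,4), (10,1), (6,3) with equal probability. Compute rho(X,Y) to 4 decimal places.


Cov(X,Y) = -0.7200, Var(X) = 5.7600, Var(Y) = 1.8400
rho = Cov/(sqrt(VarX)*sqrt(VarY)) = -0.2212

-0.2212


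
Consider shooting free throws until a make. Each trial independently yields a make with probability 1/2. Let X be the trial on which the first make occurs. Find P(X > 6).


P(X > 6) = P(first 6 trials all fail) = (1-p)^6 = (1/2)^6 = 1/64

1/64


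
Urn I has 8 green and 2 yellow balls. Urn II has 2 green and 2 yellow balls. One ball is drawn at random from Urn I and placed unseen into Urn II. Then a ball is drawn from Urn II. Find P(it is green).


P(transfer green) = 8/10 = 4/5; P(transfer yellow) = 1/5
If green transferred: Urn II has 3 green of 5, so P(green|green moved) = 3/5
If yellow transferred: Urn II has 2 green of 5, so P(green|yellow moved) = 2/5
By total probability: P(green) = 4/5*3/5 + 1/5*2/5 = 14/25

14/25


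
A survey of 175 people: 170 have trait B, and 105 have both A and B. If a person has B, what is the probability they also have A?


P(A|B) = P(A∩B)/P(B) = (105/175)/(170/175) = 105/170 = 21/34

21/34


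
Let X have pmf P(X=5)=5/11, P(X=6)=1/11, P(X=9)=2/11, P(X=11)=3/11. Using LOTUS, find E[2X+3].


E[2X+3] = sum(g(x)*P(x))
= 13*5/11 + 15*1/11 + 21*2/11 + 25*3/11
= 197/11

197/11


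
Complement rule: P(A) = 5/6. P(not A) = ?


P(A') = 1 - P(A) = 1 - 5/6 = 1/6

1/6


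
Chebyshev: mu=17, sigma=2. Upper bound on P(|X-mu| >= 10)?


k = 10/2 = 5
Chebyshev: P(|X-mu| >= k*sigma) <= 1/k^2 = 1/5^2 = 1/25

1/25


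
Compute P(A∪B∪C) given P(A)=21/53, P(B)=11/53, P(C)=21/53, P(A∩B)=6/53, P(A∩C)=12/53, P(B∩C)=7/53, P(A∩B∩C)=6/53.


P(A∪B∪C) = P(A)+P(B)+P(C) - P(AB)-P(AC)-P(BC) + P(ABC)
= 21/53+11/53+21/53 - 6/53-12/53-7/53 + 6/53
= 34/53

34/53


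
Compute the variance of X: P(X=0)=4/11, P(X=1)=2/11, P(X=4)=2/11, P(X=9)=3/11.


E[X] = 37/11, E[X^2] = 277/11
Var(X) = E[X^2] - (E[X])^2 = 277/11 - (37/11)^2 = 1678/121

1678/121


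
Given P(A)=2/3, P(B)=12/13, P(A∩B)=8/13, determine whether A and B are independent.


P(A)*P(B) = 2/3*12/13 = 8/13
P(A∩B) = 8/13, which equals P(A)P(B), so independent

Yes, A and B are independent


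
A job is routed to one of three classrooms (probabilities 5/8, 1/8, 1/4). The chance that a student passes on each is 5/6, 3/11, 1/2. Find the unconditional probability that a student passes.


P(A) = P(A|B1)P(B1) + P(A|B2)P(B2) + P(A|B3)P(B3)
= 5/6*5/8 + 3/11*1/8 + 1/2*1/4
= 25/48 + 3/88 + 1/8 = 359/528

359/528


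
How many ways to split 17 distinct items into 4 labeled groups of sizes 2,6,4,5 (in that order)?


17! = 355687428096000
Denominator: 2!=2 * 6!=720 * 4!=24 * 5!=120
Coefficient = 355687428096000 / 4147200 = 85765680

85765680


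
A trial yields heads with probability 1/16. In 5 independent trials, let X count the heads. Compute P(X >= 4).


P(X>=4) = P(X=4) + P(X=5)
= 75/1048576 + 1/1048576
= 19/262144

19/262144


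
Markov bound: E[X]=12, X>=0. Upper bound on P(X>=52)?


Markov: P(X >= a) <= E[X]/a
P(X >= 52) <= 12/52 = 3/13

3/13


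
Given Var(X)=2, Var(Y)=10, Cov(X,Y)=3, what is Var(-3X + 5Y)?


Var(-3X + 5Y) = (-3)^2*Var(X) + 5^2*Var(Y) + 2*(-3)*5*Cov(X,Y)
= 9*2 + 25*10 - 30*3
= 18 + 250 - 90 = 178

178


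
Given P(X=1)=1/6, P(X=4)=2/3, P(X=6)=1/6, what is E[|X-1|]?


E[|X-1|] = sum(g(x)*P(x))
= 0*1/6 + 3*2/3 + 5*1/6
= 17/6

17/6


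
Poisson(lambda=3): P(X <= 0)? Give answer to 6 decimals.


P(X<=0) = e^(-3)*3^0/0!
≈ 0.0497870684
≈ 0.049787

0.049787


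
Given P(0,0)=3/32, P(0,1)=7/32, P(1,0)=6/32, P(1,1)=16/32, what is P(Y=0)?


P(Y=0) = P(0,0)+P(1,0) = 3/32 + 6/32 = 9/32

9/32


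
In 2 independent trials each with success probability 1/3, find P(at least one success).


P(at least one) = 1 - P(none)
P(none) = (1 - 1/3)^2 = (2/3)^2 = 4/9
P(at least one) = 1 - 4/9 = 5/9

5/9


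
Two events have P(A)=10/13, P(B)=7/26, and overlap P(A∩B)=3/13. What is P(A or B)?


P(A∪B) = P(A) + P(B) - P(A∩B)
= 10/13 + 7/26 - 3/13 = 21/26

21/26


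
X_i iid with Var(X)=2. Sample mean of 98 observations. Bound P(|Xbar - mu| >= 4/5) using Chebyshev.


Var(Xbar) = Var(X)/n = 2/98
Chebyshev: P(|Xbar-mu| >= 4/5) <= Var(Xbar)/(4/5)^2 = (1/49)/(16/25) = 25/784

25/784


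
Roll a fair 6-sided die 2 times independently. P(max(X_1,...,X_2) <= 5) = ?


P(max <= 5) = P(all X_i <= 5) = (P(X_1 <= 5))^2
= (5/6)^2 = 25/36

25/36


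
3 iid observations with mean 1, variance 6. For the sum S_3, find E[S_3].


E[S_n] = n*E[X_1] = 3*1 = 3

3


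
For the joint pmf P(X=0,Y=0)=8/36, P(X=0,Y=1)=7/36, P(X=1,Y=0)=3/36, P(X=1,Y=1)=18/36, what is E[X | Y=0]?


P(Y=0) = 11/36
E[X|Y=0] = (0*8 + 1*3)/11 = 3/11

3/11


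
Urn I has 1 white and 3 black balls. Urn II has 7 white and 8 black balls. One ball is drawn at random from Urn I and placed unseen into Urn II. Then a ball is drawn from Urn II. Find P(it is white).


P(transfer white) = 1/4; P(transfer black) = 3/4
If white transferred: Urn II has 8 white of 16, so P(white|white moved) = 1/2
If black transferred: Urn II has 7 white of 16, so P(white|black moved) = 7/16
By total probability: P(white) = 1/4*1/2 + 3/4*7/16 = 29/64

29/64


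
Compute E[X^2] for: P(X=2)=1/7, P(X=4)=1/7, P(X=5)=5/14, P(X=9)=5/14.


E[X^2] = sum(x^2 * P(x))
= 4*1/7 + 16*1/7 + 25*5/14 + 81*5/14
= 285/7

285/7


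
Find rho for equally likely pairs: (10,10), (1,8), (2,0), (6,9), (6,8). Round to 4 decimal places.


Cov(X,Y) = 7.0000, Var(X) = 10.4000, Var(Y) = 12.8000
rho = Cov/(sqrt(VarX)*sqrt(VarY)) = 0.6067

0.6067


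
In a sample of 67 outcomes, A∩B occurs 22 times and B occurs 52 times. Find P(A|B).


P(A|B) = P(A∩B)/P(B) = (22/67)/(52/67) = 22/52 = 11/26

11/26


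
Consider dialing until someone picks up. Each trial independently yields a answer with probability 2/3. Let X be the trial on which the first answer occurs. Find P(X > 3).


P(X > 3) = P(first 3 trials all fail) = (1-p)^3 = (1/3)^3 = 1/27

1/27


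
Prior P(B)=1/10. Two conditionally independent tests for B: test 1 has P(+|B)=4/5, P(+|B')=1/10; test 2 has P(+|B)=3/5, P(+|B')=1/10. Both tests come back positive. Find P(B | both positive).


After test 1: P(+) = 4/5*1/10 + 1/10*9/10 = 17/100
P(B|+) = (2/25)/(17/100) = 8/17
After test 2 (use post1 as new prior): P(+) = 3/5*8/17 + 1/10*9/17 = 57/170
P(B|+,+) = (24/85)/(57/170) = 16/19

16/19


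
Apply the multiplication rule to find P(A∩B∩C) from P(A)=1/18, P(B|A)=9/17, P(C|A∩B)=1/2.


P(A∩B∩C) = P(A) * P(B|A) * P(C|A∩B)
= 1/18 * 9/17 * 1/2
= 1/34 * 1/2 = 1/68

1/68


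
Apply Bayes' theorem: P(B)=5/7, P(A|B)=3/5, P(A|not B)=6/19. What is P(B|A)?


P(A) = P(A|B)P(B) + P(A|B')P(B') = 3/5*5/7 + 6/19*2/7 = 69/133
P(B|A) = P(A|B)P(B)/P(A) = (3/7)/(69/133) = 19/23

19/23


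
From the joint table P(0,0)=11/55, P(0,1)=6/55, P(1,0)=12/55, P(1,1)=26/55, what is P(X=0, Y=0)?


Read from table: P(X=0, Y=0) = 11/55 = 1/5

1/5


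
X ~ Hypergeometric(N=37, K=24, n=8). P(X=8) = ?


P(X=8) = C(24,8)*C(13,0) / C(37,8)
= 735471*1 / 38608020
= 735471/38608020 = 437/22940

437/22940


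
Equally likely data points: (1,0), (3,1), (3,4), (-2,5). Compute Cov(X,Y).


E[X]=5/4, E[Y]=5/2, E[XY]=5/4
Cov(X,Y) = E[XY] - E[X]E[Y] = 5/4 - 5/4*5/2 = -15/8

-15/8


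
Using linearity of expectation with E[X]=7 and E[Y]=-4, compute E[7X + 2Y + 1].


E[7X + 2Y + 1] = 7*E[X] + 2*E[Y] + 1
= (7)*(7) + (2)*(-4) + (1)
= 49 - 8 + 1 = 42

42


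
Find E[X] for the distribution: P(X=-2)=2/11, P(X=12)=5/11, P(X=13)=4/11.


E[X] = sum(x * P(x))
= -2*2/11 + 12*5/11 + 13*4/11
= 108/11

108/11


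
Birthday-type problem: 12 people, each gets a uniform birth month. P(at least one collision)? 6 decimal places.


P(all different) = prod((12-i)/12 for i=0..11) = 0.000054
P(at least one match) = 1 - 0.000054 = 0.999946

0.999946


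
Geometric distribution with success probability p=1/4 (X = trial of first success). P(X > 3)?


P(X > 3) = P(first 3 trials all fail) = (1-p)^3 = (3/4)^3 = 27/64

27/64


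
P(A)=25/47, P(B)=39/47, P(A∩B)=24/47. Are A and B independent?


P(A)*P(B) = 25/47*39/47 = 975/2209
P(A∩B) = 24/47 != 975/2209, so not independent

No, A and B are not independent


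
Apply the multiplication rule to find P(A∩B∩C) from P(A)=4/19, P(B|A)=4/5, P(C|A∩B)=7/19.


P(A∩B∩C) = P(A) * P(B|A) * P(C|A∩B)
= 4/19 * 4/5 * 7/19
= 16/95 * 7/19 = 112/1805

112/1805


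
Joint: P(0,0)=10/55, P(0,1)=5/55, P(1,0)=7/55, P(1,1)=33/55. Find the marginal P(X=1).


P(X=1) = P(1,0)+P(1,1) = 7/55 + 33/55 = 40/55 = 8/11

8/11


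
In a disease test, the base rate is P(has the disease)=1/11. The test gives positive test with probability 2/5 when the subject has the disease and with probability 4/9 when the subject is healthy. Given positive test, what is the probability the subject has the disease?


P(A) = P(A|B)P(B) + P(A|B')P(B') = 2/5*1/11 + 4/9*10/11 = 218/495
P(B|A) = P(A|B)P(B)/P(A) = (2/55)/(218/495) = 9/109

9/109


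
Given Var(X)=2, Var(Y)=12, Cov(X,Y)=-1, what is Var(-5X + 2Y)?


Var(-5X + 2Y) = (-5)^2*Var(X) + 2^2*Var(Y) + 2*(-5)*2*Cov(X,Y)
= 25*2 + 4*12 - 20*(-1)
= 50 + 48 + 20 = 118

118


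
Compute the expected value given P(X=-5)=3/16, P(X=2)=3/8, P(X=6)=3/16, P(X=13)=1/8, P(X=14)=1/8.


E[X] = sum(x * P(x))
= -5*3/16 + 2*3/8 + 6*3/16 + 13*1/8 + 14*1/8
= 69/16

69/16


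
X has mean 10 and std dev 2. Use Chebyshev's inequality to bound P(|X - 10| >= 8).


k = 8/2 = 4
Chebyshev: P(|X-mu| >= k*sigma) <= 1/k^2 = 1/4^2 = 1/16

1/16


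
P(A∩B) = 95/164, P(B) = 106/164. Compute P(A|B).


P(A|B) = P(A∩B)/P(B) = (95/164)/(106/164) = 95/106

95/106


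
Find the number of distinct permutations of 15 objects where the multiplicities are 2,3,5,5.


15! = 1307674368000
Denominator: 2!=2 * 3!=6 * 5!=120 * 5!=120
Coefficient = 1307674368000 / 172800 = 7567560

7567560


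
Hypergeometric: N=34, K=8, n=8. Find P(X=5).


P(X=5) = C(8,5)*C(26,3) / C(34,8)
= 56*2600 / 18156204
= 145600/18156204 = 36400/4539051

36400/4539051


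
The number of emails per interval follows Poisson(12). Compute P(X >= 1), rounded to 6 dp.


P(X>=1) = 1 - P(X<=0) = 1 - (e^(-12)*12^0/0!)
≈ 1 - 0.0000061442 = 0.9999938558
≈ 0.999994

0.999994


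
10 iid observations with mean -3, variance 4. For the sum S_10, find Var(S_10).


By independence, Var(S_n) = n*Var(X_1) = 10*4 = 40

40


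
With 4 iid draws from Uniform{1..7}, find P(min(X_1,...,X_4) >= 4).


P(min >= 4) = P(all X_i >= 4) = (P(X_1 >= 4))^4
= (4/7)^4 = 256/2401

256/2401


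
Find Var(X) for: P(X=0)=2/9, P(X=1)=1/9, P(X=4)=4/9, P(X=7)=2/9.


E[X] = 31/9, E[X^2] = 163/9
Var(X) = E[X^2] - (E[X])^2 = 163/9 - (31/9)^2 = 506/81

506/81


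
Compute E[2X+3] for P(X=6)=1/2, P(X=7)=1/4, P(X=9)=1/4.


E[2X+3] = sum(g(x)*P(x))
= 15*1/2 + 17*1/4 + 21*1/4
= 17

17


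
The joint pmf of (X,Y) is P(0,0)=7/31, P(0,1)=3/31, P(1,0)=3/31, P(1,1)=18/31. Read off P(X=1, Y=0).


Read from table: P(X=1, Y=0) = 3/31

3/31


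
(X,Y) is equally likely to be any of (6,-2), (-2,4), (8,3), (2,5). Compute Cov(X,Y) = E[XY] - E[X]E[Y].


E[X]=7/2, E[Y]=5/2, E[XY]=7/2
Cov(X,Y) = E[XY] - E[X]E[Y] = 7/2 - 7/2*5/2 = -21/4

-21/4


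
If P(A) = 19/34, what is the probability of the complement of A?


P(A') = 1 - P(A) = 1 - 19/34 = 15/34

15/34


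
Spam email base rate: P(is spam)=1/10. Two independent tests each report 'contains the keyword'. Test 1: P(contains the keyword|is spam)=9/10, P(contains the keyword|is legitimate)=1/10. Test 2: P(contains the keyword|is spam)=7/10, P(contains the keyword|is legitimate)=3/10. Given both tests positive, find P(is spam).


After test 1: P(+) = 9/10*1/10 + 1/10*9/10 = 9/50
P(B|+) = (9/100)/(9/50) = 1/2
After test 2 (use post1 as new prior): P(+) = 7/10*1/2 + 3/10*1/2 = 1/2
P(B|+,+) = (7/20)/(1/2) = 7/10

7/10


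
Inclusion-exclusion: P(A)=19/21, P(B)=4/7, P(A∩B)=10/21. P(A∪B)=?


P(A∪B) = P(A) + P(B) - P(A∩B)
= 19/21 + 4/7 - 10/21 = 1

1


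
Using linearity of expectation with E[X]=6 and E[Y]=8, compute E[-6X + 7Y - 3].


E[-6X + 7Y - 3] = -6*E[X] + 7*E[Y] - 3
= (-6)*(6) + (7)*(8) + (-3)
= -36 + 56 - 3 = 17

17


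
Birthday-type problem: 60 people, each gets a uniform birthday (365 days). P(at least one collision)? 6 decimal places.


P(all different) = prod((365-i)/365 for i=0..59) = 0.005877
P(at least one match) = 1 - 0.005877 = 0.994123

0.994123


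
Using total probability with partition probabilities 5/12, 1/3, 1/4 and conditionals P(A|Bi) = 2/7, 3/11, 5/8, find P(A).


P(A) = P(A|B1)P(B1) + P(A|B2)P(B2) + P(A|B3)P(B3)
= 2/7*5/12 + 3/11*1/3 + 5/8*1/4
= 5/42 + 1/11 + 5/32 = 2707/7392

2707/7392


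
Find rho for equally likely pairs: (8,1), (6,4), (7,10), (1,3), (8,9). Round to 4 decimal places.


Cov(X,Y) = 3.0000, Var(X) = 6.8000, Var(Y) = 12.2400
rho = Cov/(sqrt(VarX)*sqrt(VarY)) = 0.3288

0.3288


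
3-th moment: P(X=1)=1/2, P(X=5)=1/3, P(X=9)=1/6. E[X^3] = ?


E[X^3] = sum(x^3 * P(x))
= 1*1/2 + 125*1/3 + 729*1/6
= 491/3

491/3


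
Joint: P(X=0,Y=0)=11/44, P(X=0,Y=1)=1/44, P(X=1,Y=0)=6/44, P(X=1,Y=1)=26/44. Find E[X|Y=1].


P(Y=1) = 27/44
E[X|Y=1] = (0*1 + 1*26)/27 = 26/27

26/27


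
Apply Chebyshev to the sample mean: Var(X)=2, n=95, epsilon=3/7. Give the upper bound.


Var(Xbar) = Var(X)/n = 2/95
Chebyshev: P(|Xbar-mu| >= 3/7) <= Var(Xbar)/(3/7)^2 = (2/95)/(9/49) = 98/855

98/855


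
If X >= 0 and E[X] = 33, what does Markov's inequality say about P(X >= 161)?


Markov: P(X >= a) <= E[X]/a
P(X >= 161) <= 33/161

33/161


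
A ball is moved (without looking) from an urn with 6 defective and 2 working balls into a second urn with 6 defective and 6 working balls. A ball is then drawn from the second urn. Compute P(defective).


P(transfer defective) = 6/8 = 3/4; P(transfer working) = 1/4
If defective transferred: Urn II has 7 defective of 13, so P(defective|defective moved) = 7/13
If working transferred: Urn II has 6 defective of 13, so P(defective|working moved) = 6/13
By total probability: P(defective) = 3/4*7/13 + 1/4*6/13 = 27/52

27/52


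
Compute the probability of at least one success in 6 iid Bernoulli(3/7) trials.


P(at least one) = 1 - P(none)
P(none) = (1 - 3/7)^6 = (4/7)^6 = 4096/117649
P(at least one) = 1 - 4096/117649 = 113553/117649

113553/117649


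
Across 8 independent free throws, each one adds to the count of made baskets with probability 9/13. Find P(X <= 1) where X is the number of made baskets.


P(X<=1) = P(X=0) + P(X=1)
= 65536/815730721 + 1179648/815730721
= 1245184/815730721

1245184/815730721


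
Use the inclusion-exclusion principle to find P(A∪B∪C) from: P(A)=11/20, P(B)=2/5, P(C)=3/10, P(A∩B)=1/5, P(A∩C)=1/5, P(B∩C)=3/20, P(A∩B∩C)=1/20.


P(A∪B∪C) = P(A)+P(B)+P(C) - P(AB)-P(AC)-P(BC) + P(ABC)
= 11/20+2/5+3/10 - 1/5-1/5-3/20 + 1/20
= 3/4

3/4


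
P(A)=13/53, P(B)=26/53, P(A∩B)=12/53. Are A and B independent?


P(A)*P(B) = 13/53*26/53 = 338/2809
P(A∩B) = 12/53 != 338/2809, so not independent

No, A and B are not independent


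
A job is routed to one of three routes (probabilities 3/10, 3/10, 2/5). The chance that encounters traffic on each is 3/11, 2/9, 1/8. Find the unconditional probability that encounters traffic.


P(A) = P(A|B1)P(B1) + P(A|B2)P(B2) + P(A|B3)P(B3)
= 3/11*3/10 + 2/9*3/10 + 1/8*2/5
= 9/110 + 1/15 + 1/20 = 131/660

131/660


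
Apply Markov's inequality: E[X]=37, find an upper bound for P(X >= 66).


Markov: P(X >= a) <= E[X]/a
P(X >= 66) <= 37/66

37/66


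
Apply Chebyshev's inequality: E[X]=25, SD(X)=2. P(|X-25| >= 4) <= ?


k = 4/2 = 2
Chebyshev: P(|X-mu| >= k*sigma) <= 1/k^2 = 1/2^2 = 1/4

1/4


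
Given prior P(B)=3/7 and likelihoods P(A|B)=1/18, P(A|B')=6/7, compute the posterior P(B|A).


P(A) = P(A|B)P(B) + P(A|B')P(B') = 1/18*3/7 + 6/7*4/7 = 151/294
P(B|A) = P(A|B)P(B)/P(A) = (1/42)/(151/294) = 7/151

7/151


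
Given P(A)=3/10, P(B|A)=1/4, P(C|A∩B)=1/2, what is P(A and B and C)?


P(A∩B∩C) = P(A) * P(B|A) * P(C|A∩B)
= 3/10 * 1/4 * 1/2
= 3/40 * 1/2 = 3/80

3/80


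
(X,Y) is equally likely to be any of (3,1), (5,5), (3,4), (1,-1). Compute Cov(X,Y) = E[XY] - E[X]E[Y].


E[X]=3, E[Y]=9/4, E[XY]=39/4
Cov(X,Y) = E[XY] - E[X]E[Y] = 39/4 - 3*9/4 = 3

3


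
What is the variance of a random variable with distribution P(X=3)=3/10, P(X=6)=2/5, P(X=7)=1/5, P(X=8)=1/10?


E[X] = 11/2, E[X^2] = 333/10
Var(X) = E[X^2] - (E[X])^2 = 333/10 - (11/2)^2 = 61/20

61/20


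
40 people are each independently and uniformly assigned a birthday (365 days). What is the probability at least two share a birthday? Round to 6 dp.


P(all different) = prod((365-i)/365 for i=0..39) = 0.108768
P(at least one match) = 1 - 0.108768 = 0.891232

0.891232


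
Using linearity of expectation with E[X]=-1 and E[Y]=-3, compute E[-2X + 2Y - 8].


E[-2X + 2Y - 8] = -2*E[X] + 2*E[Y] - 8
= (-2)*(-1) + (2)*(-3) + (-8)
= 2 - 6 - 8 = -12

-12


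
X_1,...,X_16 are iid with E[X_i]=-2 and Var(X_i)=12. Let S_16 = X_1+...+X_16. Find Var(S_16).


By independence, Var(S_n) = n*Var(X_1) = 16*12 = 192

192


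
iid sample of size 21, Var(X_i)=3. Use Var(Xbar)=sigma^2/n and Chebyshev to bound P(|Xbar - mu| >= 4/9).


Var(Xbar) = Var(X)/n = 3/21
Chebyshev: P(|Xbar-mu| >= 4/9) <= Var(Xbar)/(4/9)^2 = (1/7)/(16/81) = 81/112

81/112


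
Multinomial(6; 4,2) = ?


6! = 720
Denominator: 4!=24 * 2!=2
Coefficient = 720 / 48 = 15

15


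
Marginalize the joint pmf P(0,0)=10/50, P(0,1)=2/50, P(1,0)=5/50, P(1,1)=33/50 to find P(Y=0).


P(Y=0) = P(0,0)+P(1,0) = 10/50 + 5/50 = 15/50 = 3/10

3/10


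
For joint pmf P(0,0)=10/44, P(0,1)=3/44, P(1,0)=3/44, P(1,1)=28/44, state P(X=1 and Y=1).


Read from table: P(X=1, Y=1) = 28/44 = 7/11

7/11


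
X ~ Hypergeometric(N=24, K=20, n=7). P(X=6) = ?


P(X=6) = C(20,6)*C(4,1) / C(24,7)
= 38760*4 / 346104
= 155040/346104 = 340/759

340/759


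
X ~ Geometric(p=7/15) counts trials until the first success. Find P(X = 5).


P(X=5) = (1-p)^4 * p = (8/15)^4 * 7/15
= 4096/50625 * 7/15 = 28672/759375

28672/759375


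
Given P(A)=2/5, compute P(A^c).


P(A') = 1 - P(A) = 1 - 2/5 = 3/5

3/5


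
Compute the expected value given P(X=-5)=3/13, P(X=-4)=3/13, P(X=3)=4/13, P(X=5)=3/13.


E[X] = sum(x * P(x))
= -5*3/13 - 4*3/13 + 3*4/13 + 5*3/13
= 0

0


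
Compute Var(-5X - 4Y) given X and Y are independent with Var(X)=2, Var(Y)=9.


Independence => Cov(X,Y)=0
Var(-5X - 4Y) = (-5)^2*Var(X) + (-4)^2*Var(Y)
= 25*2 + 16*9 = 194

194


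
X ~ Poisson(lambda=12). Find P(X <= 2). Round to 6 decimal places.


P(X<=2) = e^(-12)*12^0/0! + e^(-12)*12^1/1! + e^(-12)*12^2/2!
≈ 0.0000061442 + 0.0000737305 + 0.0004423833
= 0.0005222580
≈ 0.000522

0.000522


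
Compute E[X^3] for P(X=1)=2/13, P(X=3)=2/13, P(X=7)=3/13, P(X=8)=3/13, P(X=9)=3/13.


E[X^3] = sum(g(x)*P(x))
= 1*2/13 + 27*2/13 + 343*3/13 + 512*3/13 + 729*3/13
= 4808/13

4808/13


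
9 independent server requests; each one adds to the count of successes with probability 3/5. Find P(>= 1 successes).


P(at least one) = 1 - P(none)
P(none) = (1 - 3/5)^9 = (2/5)^9 = 512/1953125
P(at least one) = 1 - 512/1953125 = 1952613/1953125

1952613/1953125


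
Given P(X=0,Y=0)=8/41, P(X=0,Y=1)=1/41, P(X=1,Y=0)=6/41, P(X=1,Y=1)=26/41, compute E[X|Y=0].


P(Y=0) = 14/41
E[X|Y=0] = (0*8 + 1*6)/14 = 6/14 = 3/7

3/7


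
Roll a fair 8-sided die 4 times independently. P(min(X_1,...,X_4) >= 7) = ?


P(min >= 7) = P(all X_i >= 7) = (P(X_1 >= 7))^4
= (2/8)^4 = (1/4)^4 = 1/256

1/256


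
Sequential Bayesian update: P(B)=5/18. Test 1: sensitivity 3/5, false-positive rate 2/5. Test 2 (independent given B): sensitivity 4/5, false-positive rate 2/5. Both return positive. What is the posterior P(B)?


After test 1: P(+) = 3/5*5/18 + 2/5*13/18 = 41/90
P(B|+) = (1/6)/(41/90) = 15/41
After test 2 (use post1 as new prior): P(+) = 4/5*15/41 + 2/5*26/41 = 112/205
P(B|+,+) = (12/41)/(112/205) = 15/28

15/28


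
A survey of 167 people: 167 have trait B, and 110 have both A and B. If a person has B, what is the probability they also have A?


P(A|B) = P(A∩B)/P(B) = (110/167)/(167/167) = 110/167

110/167


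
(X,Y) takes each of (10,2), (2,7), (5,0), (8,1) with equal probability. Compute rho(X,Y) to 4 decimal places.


Cov(X,Y) = -5.1250, Var(X) = 9.1875, Var(Y) = 7.2500
rho = Cov/(sqrt(VarX)*sqrt(VarY)) = -0.6280

-0.6280


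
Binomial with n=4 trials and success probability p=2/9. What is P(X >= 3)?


P(X>=3) = P(X=3) + P(X=4)
= 224/6561 + 16/6561
= 80/2187

80/2187


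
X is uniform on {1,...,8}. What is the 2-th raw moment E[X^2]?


E[X^2] = (1/8) * sum(x^2 for x=1..8)
= 204/8 = 51/2

51/2


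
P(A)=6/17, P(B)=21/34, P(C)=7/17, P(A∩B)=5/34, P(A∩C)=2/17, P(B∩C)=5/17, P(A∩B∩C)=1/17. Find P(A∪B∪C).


P(A∪B∪C) = P(A)+P(B)+P(C) - P(AB)-P(AC)-P(BC) + P(ABC)
= 6/17+21/34+7/17 - 5/34-2/17-5/17 + 1/17
= 15/17

15/17


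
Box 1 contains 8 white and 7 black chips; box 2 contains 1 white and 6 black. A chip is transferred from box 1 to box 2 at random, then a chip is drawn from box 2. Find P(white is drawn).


P(transfer white) = 8/15; P(transfer black) = 7/15
If white transferred: Urn II has 2 white of 8, so P(white|white moved) = 1/4
If black transferred: Urn II has 1 white of 8, so P(white|black moved) = 1/8
By total probability: P(white) = 8/15*1/4 + 7/15*1/8 = 23/120

23/120


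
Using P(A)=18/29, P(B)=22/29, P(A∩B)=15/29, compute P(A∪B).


P(A∪B) = P(A) + P(B) - P(A∩B)
= 18/29 + 22/29 - 15/29 = 25/29

25/29


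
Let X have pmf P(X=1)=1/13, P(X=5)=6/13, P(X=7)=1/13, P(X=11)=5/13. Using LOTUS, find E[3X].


E[3X] = sum(g(x)*P(x))
= 3*1/13 + 15*6/13 + 21*1/13 + 33*5/13
= 279/13

279/13


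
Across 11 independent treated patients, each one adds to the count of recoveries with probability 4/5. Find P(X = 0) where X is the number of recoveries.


P(X=0) = C(11,0) * p^0 * (1-p)^11
= 1 * 1 * 1/48828125
= 1/48828125

1/48828125


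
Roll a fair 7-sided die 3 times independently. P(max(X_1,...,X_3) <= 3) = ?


P(max <= 3) = P(all X_i <= 3) = (P(X_1 <= 3))^3
= (3/7)^3 = 27/343

27/343


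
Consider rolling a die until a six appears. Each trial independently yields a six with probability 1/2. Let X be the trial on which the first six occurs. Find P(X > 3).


P(X > 3) = P(first 3 trials all fail) = (1-p)^3 = (1/2)^3 = 1/8

1/8


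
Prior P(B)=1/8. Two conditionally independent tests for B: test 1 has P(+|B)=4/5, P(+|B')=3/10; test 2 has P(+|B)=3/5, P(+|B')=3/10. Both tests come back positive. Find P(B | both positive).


After test 1: P(+) = 4/5*1/8 + 3/10*7/8 = 29/80
P(B|+) = (1/10)/(29/80) = 8/29
After test 2 (use post1 as new prior): P(+) = 3/5*8/29 + 3/10*21/29 = 111/290
P(B|+,+) = (24/145)/(111/290) = 16/37

16/37


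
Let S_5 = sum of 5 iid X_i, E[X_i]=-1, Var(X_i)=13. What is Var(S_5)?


By independence, Var(S_n) = n*Var(X_1) = 5*13 = 65

65


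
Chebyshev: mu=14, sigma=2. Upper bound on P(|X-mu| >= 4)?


k = 4/2 = 2
Chebyshev: P(|X-mu| >= k*sigma) <= 1/k^2 = 1/2^2 = 1/4

1/4


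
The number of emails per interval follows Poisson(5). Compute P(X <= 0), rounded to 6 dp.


P(X<=0) = e^(-5)*5^0/0!
≈ 0.0067379470
≈ 0.006738

0.006738


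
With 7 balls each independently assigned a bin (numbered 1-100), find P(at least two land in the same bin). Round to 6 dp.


P(all different) = prod((100-i)/100 for i=0..6) = 0.806781
P(at least one match) = 1 - 0.806781 = 0.193219

0.193219


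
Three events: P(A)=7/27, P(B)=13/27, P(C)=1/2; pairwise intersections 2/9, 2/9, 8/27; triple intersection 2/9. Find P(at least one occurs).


P(A∪B∪C) = P(A)+P(B)+P(C) - P(AB)-P(AC)-P(BC) + P(ABC)
= 7/27+13/27+1/2 - 2/9-2/9-8/27 + 2/9
= 13/18

13/18


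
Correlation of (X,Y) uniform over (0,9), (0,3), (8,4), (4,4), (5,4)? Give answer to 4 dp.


Cov(X,Y) = -2.7200, Var(X) = 9.4400, Var(Y) = 4.5600
rho = Cov/(sqrt(VarX)*sqrt(VarY)) = -0.4146

-0.4146


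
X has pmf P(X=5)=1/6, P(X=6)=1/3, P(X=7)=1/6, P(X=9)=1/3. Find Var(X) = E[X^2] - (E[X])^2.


E[X] = 7, E[X^2] = 154/3
Var(X) = E[X^2] - (E[X])^2 = 154/3 - (7)^2 = 7/3

7/3


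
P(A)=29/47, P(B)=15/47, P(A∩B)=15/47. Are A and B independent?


P(A)*P(B) = 29/47*15/47 = 435/2209
P(A∩B) = 15/47 != 435/2209, so not independent

No, A and B are not independent


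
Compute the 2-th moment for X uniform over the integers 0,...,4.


E[X^2] = (1/5) * sum(x^2 for x=0..4)
= 30/5 = 6

6


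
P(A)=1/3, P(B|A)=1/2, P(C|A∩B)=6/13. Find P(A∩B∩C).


P(A∩B∩C) = P(A) * P(B|A) * P(C|A∩B)
= 1/3 * 1/2 * 6/13
= 1/6 * 6/13 = 1/13

1/13


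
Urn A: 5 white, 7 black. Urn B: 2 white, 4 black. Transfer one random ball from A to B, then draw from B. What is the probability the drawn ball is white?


P(transfer white) = 5/12; P(transfer black) = 7/12
If white transferred: Urn II has 3 white of 7, so P(white|white moved) = 3/7
If black transferred: Urn II has 2 white of 7, so P(white|black moved) = 2/7
By total probability: P(white) = 5/12*3/7 + 7/12*2/7 = 29/84

29/84


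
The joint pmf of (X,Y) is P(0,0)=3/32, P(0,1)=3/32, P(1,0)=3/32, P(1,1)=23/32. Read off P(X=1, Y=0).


Read from table: P(X=1, Y=0) = 3/32

3/32


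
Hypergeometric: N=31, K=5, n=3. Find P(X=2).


P(X=2) = C(5,2)*C(26,1) / C(31,3)
= 10*26 / 4495
= 260/4495 = 52/899

52/899


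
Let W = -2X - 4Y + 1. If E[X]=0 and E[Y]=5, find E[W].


E[-2X - 4Y + 1] = -2*E[X] - 4*E[Y] + 1
= (-2)*(0) + (-4)*(5) + (1)
= 0 - 20 + 1 = -19

-19


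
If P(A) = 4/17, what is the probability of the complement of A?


P(A') = 1 - P(A) = 1 - 4/17 = 13/17

13/17


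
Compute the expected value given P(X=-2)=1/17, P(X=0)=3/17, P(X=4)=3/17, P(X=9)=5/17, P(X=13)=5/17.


E[X] = sum(x * P(x))
= -2*1/17 + 0*3/17 + 4*3/17 + 9*5/17 + 13*5/17
= 120/17

120/17


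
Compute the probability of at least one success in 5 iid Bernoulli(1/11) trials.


P(at least one) = 1 - P(none)
P(none) = (1 - 1/11)^5 = (10/11)^5 = 100000/161051
P(at least one) = 1 - 100000/161051 = 61051/161051

61051/161051


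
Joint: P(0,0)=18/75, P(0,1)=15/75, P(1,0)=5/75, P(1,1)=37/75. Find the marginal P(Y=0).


P(Y=0) = P(0,0)+P(1,0) = 18/75 + 5/75 = 23/75

23/75


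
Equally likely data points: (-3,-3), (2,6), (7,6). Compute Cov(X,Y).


E[X]=2, E[Y]=3, E[XY]=21
Cov(X,Y) = E[XY] - E[X]E[Y] = 21 - 2*3 = 15

15


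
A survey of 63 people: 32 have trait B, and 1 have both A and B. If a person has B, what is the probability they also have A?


P(A|B) = P(A∩B)/P(B) = (1/63)/(32/63) = 1/32

1/32


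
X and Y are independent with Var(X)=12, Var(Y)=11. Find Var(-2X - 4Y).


Independence => Cov(X,Y)=0
Var(-2X - 4Y) = (-2)^2*Var(X) + (-4)^2*Var(Y)
= 4*12 + 16*11 = 224

224


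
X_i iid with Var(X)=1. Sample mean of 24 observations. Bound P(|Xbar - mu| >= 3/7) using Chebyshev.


Var(Xbar) = Var(X)/n = 1/24
Chebyshev: P(|Xbar-mu| >= 3/7) <= Var(Xbar)/(3/7)^2 = (1/24)/(9/49) = 49/216

49/216


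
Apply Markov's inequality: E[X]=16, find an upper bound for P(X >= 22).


Markov: P(X >= a) <= E[X]/a
P(X >= 22) <= 16/22 = 8/11

8/11


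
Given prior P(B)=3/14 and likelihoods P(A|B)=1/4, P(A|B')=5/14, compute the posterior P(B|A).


P(A) = P(A|B)P(B) + P(A|B')P(B') = 1/4*3/14 + 5/14*11/14 = 131/392
P(B|A) = P(A|B)P(B)/P(A) = (3/56)/(131/392) = 21/131

21/131
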